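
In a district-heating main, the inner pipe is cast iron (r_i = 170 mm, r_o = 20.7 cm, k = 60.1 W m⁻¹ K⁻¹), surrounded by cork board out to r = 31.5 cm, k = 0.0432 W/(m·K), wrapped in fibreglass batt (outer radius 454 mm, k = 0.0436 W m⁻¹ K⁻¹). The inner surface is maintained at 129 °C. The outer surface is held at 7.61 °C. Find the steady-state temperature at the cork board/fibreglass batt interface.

Treat each layer as a resistance in series:
  R'_cast iron = ln(0.207/0.170)/(2πk) = 0.1969/(2π·60.1) = 5.215×10^-4 m·K/W
  R'_cork board = ln(0.315/0.207)/(2πk) = 0.4199/(2π·0.0432) = 1.547 m·K/W
  R'_fibreglass batt = ln(0.454/0.315)/(2πk) = 0.3655/(2π·0.0436) = 1.334 m·K/W
ΣR = 5.215×10^-4 + 1.547 + 1.334 = 2.882 m·K/W
Q' = ΔT/ΣR = (129 °C − 7.61 °C)/2.882 = 42.12 W/m
From the inner boundary to the cork board/fibreglass batt interface, ΣR_partial = 1.548 m·K/W.
T_interface = T_in − Q'·ΣR_partial = 129 °C − (42.12)(1.548) = 63.8 °C

T = 63.8 °C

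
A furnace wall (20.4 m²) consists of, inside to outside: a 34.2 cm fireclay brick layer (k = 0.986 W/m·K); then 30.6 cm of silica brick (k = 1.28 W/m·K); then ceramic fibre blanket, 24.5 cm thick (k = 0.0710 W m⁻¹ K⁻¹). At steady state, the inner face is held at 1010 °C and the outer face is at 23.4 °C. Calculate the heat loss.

Q = 4.99 kW

Series thermal resistances, inner to outer:
  R_fireclay brick = L/(kA) = 0.342/(0.986·20.4) = 0.01700 K/W
  R_silica brick = L/(kA) = 0.306/(1.28·20.4) = 0.01172 K/W
  R_ceramic fibre blanket = L/(kA) = 0.245/(0.0710·20.4) = 0.1692 K/W
ΣR = 0.01700 + 0.01172 + 0.1692 = 0.1979 K/W
Q = ΔT/ΣR = (1010 °C − 23.4 °C)/0.1979 = 4990 W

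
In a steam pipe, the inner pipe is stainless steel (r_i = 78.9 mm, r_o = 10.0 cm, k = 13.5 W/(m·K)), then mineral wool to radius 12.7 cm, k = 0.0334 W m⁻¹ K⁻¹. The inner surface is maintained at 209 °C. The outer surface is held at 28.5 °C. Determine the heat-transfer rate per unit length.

Q' = 158 W/m

Series thermal resistances, inner to outer:
  R'_stainless steel = ln(0.100/0.0789)/(2πk) = 0.2370/(2π·13.5) = 0.002794 m·K/W
  R'_mineral wool = ln(0.127/0.100)/(2πk) = 0.2390/(2π·0.0334) = 1.139 m·K/W
ΣR = 0.002794 + 1.139 = 1.142 m·K/W
Q' = ΔT/ΣR = (209 °C − 28.5 °C)/1.142 = 158 W/m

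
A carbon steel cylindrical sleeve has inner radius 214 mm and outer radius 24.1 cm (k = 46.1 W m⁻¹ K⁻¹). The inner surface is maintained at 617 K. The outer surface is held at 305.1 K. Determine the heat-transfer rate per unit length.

Q' = 7.60×10^5 W/m

Q' = 2πk·ΔT/ln(r₂/r₁) = 2π × 46.1 × 311.9 / ln(0.241/0.214) = 7.60×10^5 W/m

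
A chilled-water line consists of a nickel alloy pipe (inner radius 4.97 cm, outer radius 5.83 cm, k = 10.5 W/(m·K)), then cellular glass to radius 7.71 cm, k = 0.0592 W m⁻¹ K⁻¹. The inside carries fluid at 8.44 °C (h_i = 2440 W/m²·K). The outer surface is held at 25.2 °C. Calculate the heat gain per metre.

Series thermal resistances, inner to outer:
  R'_conv,in = 1/(2πr h) = 1/(2π·0.0497·2440) = 0.001312 m·K/W
  R'_nickel alloy = ln(0.0583/0.0497)/(2πk) = 0.1596/(2π·10.5) = 0.002419 m·K/W
  R'_cellular glass = ln(0.0771/0.0583)/(2πk) = 0.2795/(2π·0.0592) = 0.7514 m·K/W
ΣR = 0.001312 + 0.002419 + 0.7514 = 0.7551 m·K/W
Q' = ΔT/ΣR = (8.44 °C − 25.2 °C)/0.7551 = -22.2 W/m
(Negative Q' ⇒ heat flows inward; heat gain = 22.2 W/m.)

Q' = 22.2 W/m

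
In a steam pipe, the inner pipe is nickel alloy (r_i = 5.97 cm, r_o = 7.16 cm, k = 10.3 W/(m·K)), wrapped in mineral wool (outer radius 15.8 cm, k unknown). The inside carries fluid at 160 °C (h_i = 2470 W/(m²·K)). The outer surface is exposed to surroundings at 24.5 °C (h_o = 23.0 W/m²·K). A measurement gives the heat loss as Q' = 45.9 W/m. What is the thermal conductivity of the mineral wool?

ΣR = ΔT/Q' = |160 − 24.5|/45.9 = 2.952 m·K/W
Known resistances:
  R'_conv,in = 1/(2πr h) = 1/(2π·0.0597·2470) = 0.001079 m·K/W
  R'_nickel alloy = ln(0.0716/0.0597)/(2πk) = 0.1818/(2π·10.3) = 0.002809 m·K/W
  R'_conv,out = 1/(2πr h) = 1/(2π·0.158·23.0) = 0.04380 m·K/W
R_mineral wool = ΣR − ΣR_known = 2.952 − 0.04769 = 2.904 m·K/W
ln(r₂/r₁)/(2πk) = 2.904 ⇒ k = 0.7915/(2π·2.904) = 0.0434 W/m·K

k = 0.0434 W/m·K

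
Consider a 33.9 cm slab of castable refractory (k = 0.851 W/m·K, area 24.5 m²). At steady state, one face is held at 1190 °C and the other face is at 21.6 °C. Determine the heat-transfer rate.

Q = kA·ΔT/L = 0.851 × 24.5 × |1190 °C − 21.6 °C| / 0.339 = 71900 W

Q = 71900 W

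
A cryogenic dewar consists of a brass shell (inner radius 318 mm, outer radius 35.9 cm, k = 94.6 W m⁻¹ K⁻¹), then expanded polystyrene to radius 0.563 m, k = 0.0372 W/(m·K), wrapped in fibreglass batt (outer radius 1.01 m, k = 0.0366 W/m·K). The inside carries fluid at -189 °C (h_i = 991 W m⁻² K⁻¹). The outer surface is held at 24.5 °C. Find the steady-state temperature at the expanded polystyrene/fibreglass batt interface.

Resistance network (inner→outer):
  R_conv,in = 1/(4πr²h) = 1/(4π·0.318²·991) = 7.941×10^-4 K/W
  R_brass = (1/0.318 − 1/0.359)/(4πk) = 0.3591/(4π·94.6) = 3.021×10^-4 K/W
  R_expanded polystyrene = (1/0.359 − 1/0.563)/(4πk) = 1.009/(4π·0.0372) = 2.159 K/W
  R_fibreglass batt = (1/0.563 − 1/1.01)/(4πk) = 0.7861/(4π·0.0366) = 1.709 K/W
ΣR = 7.941×10^-4 + 3.021×10^-4 + 2.159 + 1.709 = 3.869 K/W
Q = ΔT/ΣR = (-189 °C − 24.5 °C)/3.869 = -55.18 W
From the inner boundary to the expanded polystyrene/fibreglass batt interface, ΣR_partial = 2.160 K/W.
T_interface = T_in − Q·ΣR_partial = -189 °C − (-55.18)(2.160) = -69.8 °C

T = -69.8 °C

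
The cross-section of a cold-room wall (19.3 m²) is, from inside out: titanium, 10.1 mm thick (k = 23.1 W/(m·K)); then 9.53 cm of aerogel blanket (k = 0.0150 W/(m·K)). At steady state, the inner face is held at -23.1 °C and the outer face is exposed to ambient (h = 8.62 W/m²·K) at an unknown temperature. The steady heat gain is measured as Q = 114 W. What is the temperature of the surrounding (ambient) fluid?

T_out = 15.1 °C

Series resistances:
  R_titanium = L/(kA) = 0.0101/(23.1·19.3) = 2.265×10^-5 K/W
  R_aerogel blanket = L/(kA) = 0.0953/(0.0150·19.3) = 0.3292 K/W
  R_conv,out = 1/(hA) = 1/(8.62·19.3) = 0.006011 K/W
ΣR = 0.3352 K/W
ΔT = Q·ΣR = 114 × 0.3352 = 38.21 K
Heat flows inward, so T_out = T_in + ΔT = -23.1 + 38.21 = 15.1 °C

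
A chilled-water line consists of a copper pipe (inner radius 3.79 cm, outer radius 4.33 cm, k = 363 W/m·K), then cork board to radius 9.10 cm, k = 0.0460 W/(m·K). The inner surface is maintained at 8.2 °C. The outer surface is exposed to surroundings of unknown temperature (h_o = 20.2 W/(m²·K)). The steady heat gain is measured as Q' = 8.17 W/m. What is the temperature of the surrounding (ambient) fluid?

T_out = 29.9 °C

Sum the resistances:
  R'_copper = ln(0.0433/0.0379)/(2πk) = 0.1332/(2π·363) = 5.840×10^-5 m·K/W
  R'_cork board = ln(0.0910/0.0433)/(2πk) = 0.7427/(2π·0.0460) = 2.570 m·K/W
  R'_conv,out = 1/(2πr h) = 1/(2π·0.0910·20.2) = 0.08658 m·K/W
ΣR = 2.656 m·K/W
ΔT = Q'·ΣR = 8.17 × 2.656 = 21.70 K
Heat flows inward, so T_out = T_in + ΔT = 8.2 + 21.70 = 29.9 °C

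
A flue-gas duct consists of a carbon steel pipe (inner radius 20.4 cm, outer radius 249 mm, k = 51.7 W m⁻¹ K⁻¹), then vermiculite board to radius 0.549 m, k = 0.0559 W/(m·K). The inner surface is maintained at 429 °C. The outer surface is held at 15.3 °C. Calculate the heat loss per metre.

Resistance network (inner→outer):
  R'_carbon steel = ln(0.249/0.204)/(2πk) = 0.1993/(2π·51.7) = 6.136×10^-4 m·K/W
  R'_vermiculite board = ln(0.549/0.249)/(2πk) = 0.7906/(2π·0.0559) = 2.251 m·K/W
ΣR = 6.136×10^-4 + 2.251 = 2.252 m·K/W
Q' = ΔT/ΣR = (429 °C − 15.3 °C)/2.252 = 184 W/m

Q' = 184 W/m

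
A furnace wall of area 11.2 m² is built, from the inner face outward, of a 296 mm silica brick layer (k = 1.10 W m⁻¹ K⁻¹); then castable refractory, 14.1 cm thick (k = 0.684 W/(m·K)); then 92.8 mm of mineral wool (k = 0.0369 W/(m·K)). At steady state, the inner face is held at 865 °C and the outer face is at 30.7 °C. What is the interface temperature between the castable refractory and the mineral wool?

Resistance network (inner→outer):
  R_silica brick = L/(kA) = 0.296/(1.10·11.2) = 0.02403 K/W
  R_castable refractory = L/(kA) = 0.141/(0.684·11.2) = 0.01841 K/W
  R_mineral wool = L/(kA) = 0.0928/(0.0369·11.2) = 0.2245 K/W
ΣR = 0.02403 + 0.01841 + 0.2245 = 0.2669 K/W
Q = ΔT/ΣR = (865 °C − 30.7 °C)/0.2669 = 3126 W
From the inner boundary to the castable refractory/mineral wool interface, ΣR_partial = 0.04244 K/W.
T_interface = T_in − Q·ΣR_partial = 865 °C − (3126)(0.04244) = 732 °C

T = 732 °C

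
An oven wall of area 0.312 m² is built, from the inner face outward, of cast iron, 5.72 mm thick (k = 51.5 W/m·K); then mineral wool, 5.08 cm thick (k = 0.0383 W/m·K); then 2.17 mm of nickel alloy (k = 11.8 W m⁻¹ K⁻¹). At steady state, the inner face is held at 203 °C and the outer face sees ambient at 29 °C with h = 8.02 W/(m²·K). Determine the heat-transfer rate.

Q = 37.4 W

Resistance network (inner→outer):
  R_cast iron = L/(kA) = 0.00572/(51.5·0.312) = 3.560×10^-4 K/W
  R_mineral wool = L/(kA) = 0.0508/(0.0383·0.312) = 4.251 K/W
  R_nickel alloy = L/(kA) = 0.00217/(11.8·0.312) = 5.894×10^-4 K/W
  R_conv,out = 1/(hA) = 1/(8.02·0.312) = 0.3996 K/W
ΣR = 3.560×10^-4 + 4.251 + 5.894×10^-4 + 0.3996 = 4.652 K/W
Q = ΔT/ΣR = (203 °C − 29 °C)/4.652 = 37.4 W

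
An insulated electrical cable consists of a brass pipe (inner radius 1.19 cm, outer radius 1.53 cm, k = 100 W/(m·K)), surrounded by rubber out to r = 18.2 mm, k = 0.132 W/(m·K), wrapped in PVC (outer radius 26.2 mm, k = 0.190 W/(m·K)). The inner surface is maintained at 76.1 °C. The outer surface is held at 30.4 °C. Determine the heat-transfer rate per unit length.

Q' = 88.8 W/m

Series thermal resistances, inner to outer:
  R'_brass = ln(0.0153/0.0119)/(2πk) = 0.2513/(2π·100) = 4.000×10^-4 m·K/W
  R'_rubber = ln(0.0182/0.0153)/(2πk) = 0.1736/(2π·0.132) = 0.2093 m·K/W
  R'_PVC = ln(0.0262/0.0182)/(2πk) = 0.3643/(2π·0.190) = 0.3052 m·K/W
ΣR = 4.000×10^-4 + 0.2093 + 0.3052 = 0.5149 m·K/W
Q' = ΔT/ΣR = (76.1 °C − 30.4 °C)/0.5149 = 88.8 W/m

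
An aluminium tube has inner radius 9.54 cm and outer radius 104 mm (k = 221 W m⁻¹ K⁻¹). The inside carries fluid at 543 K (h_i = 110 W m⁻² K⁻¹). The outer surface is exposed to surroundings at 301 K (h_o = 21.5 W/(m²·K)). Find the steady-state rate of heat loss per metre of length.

Q' = 2.80 kW/m

Resistance network (inner→outer):
  R'_conv,in = 1/(2πr h) = 1/(2π·0.0954·110) = 0.01517 m·K/W
  R'_aluminium = ln(0.104/0.0954)/(2πk) = 0.08631/(2π·221) = 6.216×10^-5 m·K/W
  R'_conv,out = 1/(2πr h) = 1/(2π·0.104·21.5) = 0.07118 m·K/W
ΣR = 0.01517 + 6.216×10^-5 + 0.07118 = 0.08641 m·K/W
Q' = ΔT/ΣR = (543 K − 301 K)/0.08641 = 2800 W/m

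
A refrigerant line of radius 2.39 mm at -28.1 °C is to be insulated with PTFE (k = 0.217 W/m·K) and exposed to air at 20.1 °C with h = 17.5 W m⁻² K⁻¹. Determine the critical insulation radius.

r_cr = 1.24 cm

For a cylinder, r_cr = k_ins/h = 0.217/17.5 = 0.0124 m = 1.24 cm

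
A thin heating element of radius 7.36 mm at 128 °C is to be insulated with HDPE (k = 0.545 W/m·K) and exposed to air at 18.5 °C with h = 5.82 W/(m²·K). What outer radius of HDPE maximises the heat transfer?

r_cr = 9.36 cm

For a cylinder, r_cr = k_ins/h = 0.545/5.82 = 0.0936 m = 9.36 cm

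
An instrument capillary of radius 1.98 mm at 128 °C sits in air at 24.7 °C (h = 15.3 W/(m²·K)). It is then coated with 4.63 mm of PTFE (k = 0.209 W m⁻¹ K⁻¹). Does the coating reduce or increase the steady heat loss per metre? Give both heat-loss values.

increases: 19.7 → 41.5 W/m

Critical radius for a cylinder: r_cr = k/h = 0.0137 m = 1.37 cm.
Outer radius after coating: r₂ = 0.00198 + 0.00463 = 0.00661 m.
Since r₁ < r_cr and r₂ ≤ r_cr, the coating moves toward the maximum at r_cr — heat loss rises.
Bare: R = 1/(2πr₁h) = 5.254 m·K/W; Q = 103.3/5.254 = 19.7 W/m.
Coated: R = R_cond + R_conv = 2.492 m·K/W; Q = 103.3/2.492 = 41.5 W/m.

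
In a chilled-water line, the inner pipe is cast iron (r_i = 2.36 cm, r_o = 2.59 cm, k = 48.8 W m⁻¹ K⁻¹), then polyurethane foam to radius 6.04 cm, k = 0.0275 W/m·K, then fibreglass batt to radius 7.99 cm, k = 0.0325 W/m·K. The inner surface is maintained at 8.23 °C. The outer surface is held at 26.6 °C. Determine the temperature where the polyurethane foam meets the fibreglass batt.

T = 22.6 °C

Treat each layer as a resistance in series:
  R'_cast iron = ln(0.0259/0.0236)/(2πk) = 0.09300/(2π·48.8) = 3.033×10^-4 m·K/W
  R'_polyurethane foam = ln(0.0604/0.0259)/(2πk) = 0.8467/(2π·0.0275) = 4.901 m·K/W
  R'_fibreglass batt = ln(0.0799/0.0604)/(2πk) = 0.2798/(2π·0.0325) = 1.370 m·K/W
ΣR = 3.033×10^-4 + 4.901 + 1.370 = 6.271 m·K/W
Q' = ΔT/ΣR = (8.23 °C − 26.6 °C)/6.271 = -2.929 W/m
From the inner boundary to the polyurethane foam/fibreglass batt interface, ΣR_partial = 4.901 m·K/W.
T_interface = T_in − Q'·ΣR_partial = 8.23 °C − (-2.929)(4.901) = 22.6 °C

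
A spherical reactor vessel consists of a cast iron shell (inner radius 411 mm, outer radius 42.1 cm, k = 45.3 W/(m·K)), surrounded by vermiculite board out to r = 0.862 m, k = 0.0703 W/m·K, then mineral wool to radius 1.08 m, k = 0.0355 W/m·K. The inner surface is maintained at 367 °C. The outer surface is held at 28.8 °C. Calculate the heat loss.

Treat each layer as a resistance in series:
  R_cast iron = (1/0.411 − 1/0.421)/(4πk) = 0.05779/(4π·45.3) = 1.015×10^-4 K/W
  R_vermiculite board = (1/0.421 − 1/0.862)/(4πk) = 1.215/(4π·0.0703) = 1.376 K/W
  R_mineral wool = (1/0.862 − 1/1.08)/(4πk) = 0.2342/(4π·0.0355) = 0.5249 K/W
ΣR = 1.015×10^-4 + 1.376 + 0.5249 = 1.901 K/W
Q = ΔT/ΣR = (367 °C − 28.8 °C)/1.901 = 178 W

Q = 178 W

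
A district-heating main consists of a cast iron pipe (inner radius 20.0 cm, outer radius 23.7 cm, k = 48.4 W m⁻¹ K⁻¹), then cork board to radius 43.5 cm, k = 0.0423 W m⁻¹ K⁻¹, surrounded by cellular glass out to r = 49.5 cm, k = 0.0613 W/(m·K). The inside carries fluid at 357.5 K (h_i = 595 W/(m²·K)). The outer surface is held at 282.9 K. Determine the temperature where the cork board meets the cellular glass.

Series thermal resistances, inner to outer:
  R'_conv,in = 1/(2πr h) = 1/(2π·0.200·595) = 0.001337 m·K/W
  R'_cast iron = ln(0.237/0.200)/(2πk) = 0.1697/(2π·48.4) = 5.582×10^-4 m·K/W
  R'_cork board = ln(0.435/0.237)/(2πk) = 0.6073/(2π·0.0423) = 2.285 m·K/W
  R'_cellular glass = ln(0.495/0.435)/(2πk) = 0.1292/(2π·0.0613) = 0.3355 m·K/W
ΣR = 0.001337 + 5.582×10^-4 + 2.285 + 0.3355 = 2.622 m·K/W
Q' = ΔT/ΣR = (357.5 K − 282.9 K)/2.622 = 28.45 W/m
From the inner boundary to the cork board/cellular glass interface, ΣR_partial = 2.287 m·K/W.
T_interface = T_in − Q'·ΣR_partial = 357.5 K − (28.45)(2.287) = 292.4 K

T = 292.4 K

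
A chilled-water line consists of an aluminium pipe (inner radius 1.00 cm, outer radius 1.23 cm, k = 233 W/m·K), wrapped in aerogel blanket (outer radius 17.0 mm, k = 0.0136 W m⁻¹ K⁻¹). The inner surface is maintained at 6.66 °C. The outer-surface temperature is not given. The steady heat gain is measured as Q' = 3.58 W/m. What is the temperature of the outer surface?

Sum the resistances:
  R'_aluminium = ln(0.0123/0.0100)/(2πk) = 0.2070/(2π·233) = 1.414×10^-4 m·K/W
  R'_aerogel blanket = ln(0.0170/0.0123)/(2πk) = 0.3236/(2π·0.0136) = 3.787 m·K/W
ΣR = 3.787 m·K/W
ΔT = Q'·ΣR = 3.58 × 3.787 = 13.56 K
Heat flows inward, so T_out = T_in + ΔT = 6.66 + 13.56 = 20.2 °C

T_out = 20.2 °C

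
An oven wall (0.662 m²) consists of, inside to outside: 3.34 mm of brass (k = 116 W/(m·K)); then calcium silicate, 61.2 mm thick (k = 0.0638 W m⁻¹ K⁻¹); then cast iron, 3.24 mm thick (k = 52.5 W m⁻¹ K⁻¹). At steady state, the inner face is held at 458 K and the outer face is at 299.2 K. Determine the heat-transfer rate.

Q = 110 W

Series thermal resistances, inner to outer:
  R_brass = L/(kA) = 0.00334/(116·0.662) = 4.349×10^-5 K/W
  R_calcium silicate = L/(kA) = 0.0612/(0.0638·0.662) = 1.449 K/W
  R_cast iron = L/(kA) = 0.00324/(52.5·0.662) = 9.322×10^-5 K/W
ΣR = 4.349×10^-5 + 1.449 + 9.322×10^-5 = 1.449 K/W
Q = ΔT/ΣR = (458 K − 299.2 K)/1.449 = 110 W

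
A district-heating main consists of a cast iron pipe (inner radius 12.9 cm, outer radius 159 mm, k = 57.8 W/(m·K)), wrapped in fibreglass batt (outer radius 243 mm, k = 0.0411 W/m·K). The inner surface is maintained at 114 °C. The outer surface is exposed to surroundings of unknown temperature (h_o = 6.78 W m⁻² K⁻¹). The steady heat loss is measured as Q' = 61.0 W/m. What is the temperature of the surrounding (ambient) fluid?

T_out = 7.9 °C

Series resistances:
  R'_cast iron = ln(0.159/0.129)/(2πk) = 0.2091/(2π·57.8) = 5.757×10^-4 m·K/W
  R'_fibreglass batt = ln(0.243/0.159)/(2πk) = 0.4242/(2π·0.0411) = 1.642 m·K/W
  R'_conv,out = 1/(2πr h) = 1/(2π·0.243·6.78) = 0.09660 m·K/W
ΣR = 1.740 m·K/W
ΔT = Q'·ΣR = 61.0 × 1.740 = 106.1 K
Heat flows outward, so T_out = T_in − ΔT = 114 − 106.1 = 7.9 °C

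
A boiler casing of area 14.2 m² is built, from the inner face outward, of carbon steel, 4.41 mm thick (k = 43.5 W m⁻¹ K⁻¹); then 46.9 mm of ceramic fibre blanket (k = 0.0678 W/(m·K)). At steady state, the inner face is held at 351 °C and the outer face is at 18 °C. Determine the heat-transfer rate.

Resistance network (inner→outer):
  R_carbon steel = L/(kA) = 0.00441/(43.5·14.2) = 7.139×10^-6 K/W
  R_ceramic fibre blanket = L/(kA) = 0.0469/(0.0678·14.2) = 0.04871 K/W
ΣR = 7.139×10^-6 + 0.04871 = 0.04872 K/W
Q = ΔT/ΣR = (351 °C − 18 °C)/0.04872 = 6830 W

Q = 6830 W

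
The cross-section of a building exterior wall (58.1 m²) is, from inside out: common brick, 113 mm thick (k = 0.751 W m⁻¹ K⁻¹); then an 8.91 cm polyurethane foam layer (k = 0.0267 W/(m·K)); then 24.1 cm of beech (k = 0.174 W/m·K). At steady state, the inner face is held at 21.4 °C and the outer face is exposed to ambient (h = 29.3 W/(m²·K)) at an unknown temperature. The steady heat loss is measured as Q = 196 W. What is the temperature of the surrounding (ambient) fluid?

Sum the resistances:
  R_common brick = L/(kA) = 0.113/(0.751·58.1) = 0.002590 K/W
  R_polyurethane foam = L/(kA) = 0.0891/(0.0267·58.1) = 0.05744 K/W
  R_beech = L/(kA) = 0.241/(0.174·58.1) = 0.02384 K/W
  R_conv,out = 1/(hA) = 1/(29.3·58.1) = 5.874×10^-4 K/W
ΣR = 0.08445 K/W
ΔT = Q·ΣR = 196 × 0.08445 = 16.55 K
Heat flows outward, so T_out = T_in − ΔT = 21.4 − 16.55 = 4.85 °C

T_out = 4.85 °C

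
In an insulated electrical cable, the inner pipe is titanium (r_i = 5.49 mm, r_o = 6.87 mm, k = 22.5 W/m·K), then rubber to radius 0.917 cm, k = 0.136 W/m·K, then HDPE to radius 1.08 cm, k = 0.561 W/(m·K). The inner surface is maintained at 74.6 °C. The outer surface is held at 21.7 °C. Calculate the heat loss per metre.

Treat each layer as a resistance in series:
  R'_titanium = ln(0.00687/0.00549)/(2πk) = 0.2242/(2π·22.5) = 0.001586 m·K/W
  R'_rubber = ln(0.00917/0.00687)/(2πk) = 0.2888/(2π·0.136) = 0.3379 m·K/W
  R'_HDPE = ln(0.0108/0.00917)/(2πk) = 0.1636/(2π·0.561) = 0.04642 m·K/W
ΣR = 0.001586 + 0.3379 + 0.04642 = 0.3859 m·K/W
Q' = ΔT/ΣR = (74.6 °C − 21.7 °C)/0.3859 = 137 W/m

Q' = 137 W/m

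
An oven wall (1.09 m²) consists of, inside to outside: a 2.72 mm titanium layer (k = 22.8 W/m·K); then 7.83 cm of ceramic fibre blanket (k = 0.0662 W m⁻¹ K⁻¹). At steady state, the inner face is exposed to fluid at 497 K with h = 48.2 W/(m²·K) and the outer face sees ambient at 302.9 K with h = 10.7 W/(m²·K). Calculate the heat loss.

Resistance network (inner→outer):
  R_conv,in = 1/(hA) = 1/(48.2·1.09) = 0.01903 K/W
  R_titanium = L/(kA) = 0.00272/(22.8·1.09) = 1.094×10^-4 K/W
  R_ceramic fibre blanket = L/(kA) = 0.0783/(0.0662·1.09) = 1.085 K/W
  R_conv,out = 1/(hA) = 1/(10.7·1.09) = 0.08574 K/W
ΣR = 0.01903 + 1.094×10^-4 + 1.085 + 0.08574 = 1.190 K/W
Q = ΔT/ΣR = (497 K − 302.9 K)/1.190 = 163 W

Q = 163 W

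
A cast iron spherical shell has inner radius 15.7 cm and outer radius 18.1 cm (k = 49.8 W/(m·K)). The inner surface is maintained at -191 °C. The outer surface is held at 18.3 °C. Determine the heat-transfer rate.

Q = 4πk·ΔT/(1/r₁ − 1/r₂) = 4π × 49.8 × 209.3 / (1/0.157 − 1/0.181) = 1.55×10^5 W

Q = 1.55×10^5 W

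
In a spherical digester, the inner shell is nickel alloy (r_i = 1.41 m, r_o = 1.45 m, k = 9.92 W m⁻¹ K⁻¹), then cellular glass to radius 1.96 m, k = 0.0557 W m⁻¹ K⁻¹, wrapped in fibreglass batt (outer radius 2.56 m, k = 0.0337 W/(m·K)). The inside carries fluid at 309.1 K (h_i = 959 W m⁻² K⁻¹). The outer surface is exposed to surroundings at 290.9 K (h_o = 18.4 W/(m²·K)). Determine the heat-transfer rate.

Series thermal resistances, inner to outer:
  R_conv,in = 1/(4πr²h) = 1/(4π·1.41²·959) = 4.174×10^-5 K/W
  R_nickel alloy = (1/1.41 − 1/1.45)/(4πk) = 0.01956/(4π·9.92) = 1.569×10^-4 K/W
  R_cellular glass = (1/1.45 − 1/1.96)/(4πk) = 0.1795/(4π·0.0557) = 0.2564 K/W
  R_fibreglass batt = (1/1.96 − 1/2.56)/(4πk) = 0.1196/(4π·0.0337) = 0.2824 K/W
  R_conv,out = 1/(4πr²h) = 1/(4π·2.56²·18.4) = 6.599×10^-4 K/W
ΣR = 4.174×10^-5 + 1.569×10^-4 + 0.2564 + 0.2824 + 6.599×10^-4 = 0.5397 K/W
Q = ΔT/ΣR = (309.1 K − 290.9 K)/0.5397 = 33.7 W

Q = 33.7 W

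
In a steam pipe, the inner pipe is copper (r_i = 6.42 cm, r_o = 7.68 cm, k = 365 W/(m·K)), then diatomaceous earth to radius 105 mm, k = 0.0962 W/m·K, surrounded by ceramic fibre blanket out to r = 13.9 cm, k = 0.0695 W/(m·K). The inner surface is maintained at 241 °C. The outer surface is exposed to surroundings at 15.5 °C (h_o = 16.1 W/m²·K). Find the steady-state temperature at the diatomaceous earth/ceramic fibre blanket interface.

T = 146 °C

Series thermal resistances, inner to outer:
  R'_copper = ln(0.0768/0.0642)/(2πk) = 0.1792/(2π·365) = 7.814×10^-5 m·K/W
  R'_diatomaceous earth = ln(0.105/0.0768)/(2πk) = 0.3128/(2π·0.0962) = 0.5174 m·K/W
  R'_ceramic fibre blanket = ln(0.139/0.105)/(2πk) = 0.2805/(2π·0.0695) = 0.6424 m·K/W
  R'_conv,out = 1/(2πr h) = 1/(2π·0.139·16.1) = 0.07112 m·K/W
ΣR = 7.814×10^-5 + 0.5174 + 0.6424 + 0.07112 = 1.231 m·K/W
Q' = ΔT/ΣR = (241 °C − 15.5 °C)/1.231 = 183.2 W/m
From the inner boundary to the diatomaceous earth/ceramic fibre blanket interface, ΣR_partial = 0.5175 m·K/W.
T_interface = T_in − Q'·ΣR_partial = 241 °C − (183.2)(0.5175) = 146 °C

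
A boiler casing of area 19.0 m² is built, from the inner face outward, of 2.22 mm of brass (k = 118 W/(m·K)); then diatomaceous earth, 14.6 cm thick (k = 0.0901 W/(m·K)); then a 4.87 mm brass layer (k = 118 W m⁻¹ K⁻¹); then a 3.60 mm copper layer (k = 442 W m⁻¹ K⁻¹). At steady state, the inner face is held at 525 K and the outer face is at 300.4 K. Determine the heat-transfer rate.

Treat each layer as a resistance in series:
  R_brass = L/(kA) = 0.00222/(118·19.0) = 9.902×10^-7 K/W
  R_diatomaceous earth = L/(kA) = 0.146/(0.0901·19.0) = 0.08529 K/W
  R_brass = L/(kA) = 0.00487/(118·19.0) = 2.172×10^-6 K/W
  R_copper = L/(kA) = 0.00360/(442·19.0) = 4.287×10^-7 K/W
ΣR = 9.902×10^-7 + 0.08529 + 2.172×10^-6 + 4.287×10^-7 = 0.08529 K/W
Q = ΔT/ΣR = (525 K − 300.4 K)/0.08529 = 2630 W

Q = 2.63 kW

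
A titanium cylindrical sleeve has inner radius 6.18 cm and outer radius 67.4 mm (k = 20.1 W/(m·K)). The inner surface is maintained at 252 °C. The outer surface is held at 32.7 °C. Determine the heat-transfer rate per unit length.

Q' = 3.19×10^5 W/m

Q' = 2πk·ΔT/ln(r₂/r₁) = 2π × 20.1 × 219.3 / ln(0.0674/0.0618) = 3.19×10^5 W/m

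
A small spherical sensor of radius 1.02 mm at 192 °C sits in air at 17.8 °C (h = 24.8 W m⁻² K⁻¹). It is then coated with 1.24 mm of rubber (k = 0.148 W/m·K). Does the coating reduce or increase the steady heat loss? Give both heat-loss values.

Critical radius for a sphere: r_cr = 2k/h = 0.0119 m = 1.19 cm.
Outer radius after coating: r₂ = 0.00102 + 0.00124 = 0.00226 m.
Since r₁ < r_cr and r₂ ≤ r_cr, the coating moves toward the maximum at r_cr — heat loss rises.
Bare: R = 1/(4πr₁²h) = 3084 K/W; Q = 174.2/3084 = 0.0565 W.
Coated: R = R_cond + R_conv = 917.5 K/W; Q = 174.2/917.5 = 0.190 W.

increases: 0.0565 → 0.190 W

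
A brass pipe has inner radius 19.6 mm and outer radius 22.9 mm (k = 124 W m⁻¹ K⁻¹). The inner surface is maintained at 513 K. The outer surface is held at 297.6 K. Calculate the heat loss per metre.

Q' = 1080 kW/m

Q' = 2πk·ΔT/ln(r₂/r₁) = 2π × 124 × 215.4 / ln(0.0229/0.0196) = 1.08×10^6 W/m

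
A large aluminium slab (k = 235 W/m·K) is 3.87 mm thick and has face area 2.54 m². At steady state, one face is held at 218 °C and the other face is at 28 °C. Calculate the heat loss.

Q = kA·ΔT/L = 235 × 2.54 × |218 °C − 28 °C| / 0.00387 = 2.93×10^7 W

Q = 29300 kW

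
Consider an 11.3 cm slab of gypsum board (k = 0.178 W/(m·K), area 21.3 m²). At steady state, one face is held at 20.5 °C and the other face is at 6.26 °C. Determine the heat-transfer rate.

Q = 478 W

Q = kA·ΔT/L = 0.178 × 21.3 × |20.5 °C − 6.26 °C| / 0.113 = 478 W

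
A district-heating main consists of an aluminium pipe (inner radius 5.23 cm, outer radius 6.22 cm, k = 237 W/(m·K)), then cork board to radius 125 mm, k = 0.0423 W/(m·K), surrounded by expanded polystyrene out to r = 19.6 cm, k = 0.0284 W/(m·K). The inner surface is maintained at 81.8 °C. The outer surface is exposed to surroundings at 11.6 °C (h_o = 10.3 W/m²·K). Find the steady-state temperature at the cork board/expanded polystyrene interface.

Series thermal resistances, inner to outer:
  R'_aluminium = ln(0.0622/0.0523)/(2πk) = 0.1734/(2π·237) = 1.164×10^-4 m·K/W
  R'_cork board = ln(0.125/0.0622)/(2πk) = 0.6980/(2π·0.0423) = 2.626 m·K/W
  R'_expanded polystyrene = ln(0.196/0.125)/(2πk) = 0.4498/(2π·0.0284) = 2.521 m·K/W
  R'_conv,out = 1/(2πr h) = 1/(2π·0.196·10.3) = 0.07884 m·K/W
ΣR = 1.164×10^-4 + 2.626 + 2.521 + 0.07884 = 5.226 m·K/W
Q' = ΔT/ΣR = (81.8 °C − 11.6 °C)/5.226 = 13.43 W/m
From the inner boundary to the cork board/expanded polystyrene interface, ΣR_partial = 2.626 m·K/W.
T_interface = T_in − Q'·ΣR_partial = 81.8 °C − (13.43)(2.626) = 46.5 °C

T = 46.5 °C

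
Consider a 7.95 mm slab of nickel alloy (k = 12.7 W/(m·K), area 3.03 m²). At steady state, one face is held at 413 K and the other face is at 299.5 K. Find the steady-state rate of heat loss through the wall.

Q = 549 kW

Q = kA·ΔT/L = 12.7 × 3.03 × |413 K − 299.5 K| / 0.00795 = 5.49×10^5 W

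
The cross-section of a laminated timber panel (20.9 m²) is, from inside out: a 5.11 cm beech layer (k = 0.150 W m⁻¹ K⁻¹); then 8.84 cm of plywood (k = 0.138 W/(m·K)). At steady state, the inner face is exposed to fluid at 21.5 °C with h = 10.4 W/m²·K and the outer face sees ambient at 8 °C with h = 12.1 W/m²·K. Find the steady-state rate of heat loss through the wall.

Treat each layer as a resistance in series:
  R_conv,in = 1/(hA) = 1/(10.4·20.9) = 0.004601 K/W
  R_beech = L/(kA) = 0.0511/(0.150·20.9) = 0.01630 K/W
  R_plywood = L/(kA) = 0.0884/(0.138·20.9) = 0.03065 K/W
  R_conv,out = 1/(hA) = 1/(12.1·20.9) = 0.003954 K/W
ΣR = 0.004601 + 0.01630 + 0.03065 + 0.003954 = 0.05550 K/W
Q = ΔT/ΣR = (21.5 °C − 8 °C)/0.05550 = 243 W

Q = 243 W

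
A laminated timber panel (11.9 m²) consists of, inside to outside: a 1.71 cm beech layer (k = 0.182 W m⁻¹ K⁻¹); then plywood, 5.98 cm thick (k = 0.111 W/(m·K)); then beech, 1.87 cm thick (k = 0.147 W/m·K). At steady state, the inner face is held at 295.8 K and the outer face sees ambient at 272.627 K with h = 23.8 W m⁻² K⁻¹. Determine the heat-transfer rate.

Q = 344 W

Treat each layer as a resistance in series:
  R_beech = L/(kA) = 0.0171/(0.182·11.9) = 0.007895 K/W
  R_plywood = L/(kA) = 0.0598/(0.111·11.9) = 0.04527 K/W
  R_beech = L/(kA) = 0.0187/(0.147·11.9) = 0.01069 K/W
  R_conv,out = 1/(hA) = 1/(23.8·11.9) = 0.003531 K/W
ΣR = 0.007895 + 0.04527 + 0.01069 + 0.003531 = 0.06739 K/W
Q = ΔT/ΣR = (295.8 K − 272.627 K)/0.06739 = 344 W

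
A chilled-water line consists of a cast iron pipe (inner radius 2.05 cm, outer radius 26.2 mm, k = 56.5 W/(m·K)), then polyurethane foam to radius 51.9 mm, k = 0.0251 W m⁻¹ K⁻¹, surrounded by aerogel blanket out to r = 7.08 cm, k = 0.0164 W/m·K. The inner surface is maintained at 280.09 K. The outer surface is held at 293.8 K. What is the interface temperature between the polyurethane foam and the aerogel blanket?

Treat each layer as a resistance in series:
  R'_cast iron = ln(0.0262/0.0205)/(2πk) = 0.2453/(2π·56.5) = 6.911×10^-4 m·K/W
  R'_polyurethane foam = ln(0.0519/0.0262)/(2πk) = 0.6836/(2π·0.0251) = 4.334 m·K/W
  R'_aerogel blanket = ln(0.0708/0.0519)/(2πk) = 0.3105/(2π·0.0164) = 3.014 m·K/W
ΣR = 6.911×10^-4 + 4.334 + 3.014 = 7.349 m·K/W
Q' = ΔT/ΣR = (280.09 K − 293.8 K)/7.349 = -1.866 W/m
From the inner boundary to the polyurethane foam/aerogel blanket interface, ΣR_partial = 4.335 m·K/W.
T_interface = T_in − Q'·ΣR_partial = 280.09 K − (-1.866)(4.335) = 288.2 K

T = 288.2 K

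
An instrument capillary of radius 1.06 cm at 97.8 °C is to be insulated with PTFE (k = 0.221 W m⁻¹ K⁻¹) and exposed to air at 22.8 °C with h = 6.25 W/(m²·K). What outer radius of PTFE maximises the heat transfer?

r_cr = 3.54 cm

For a cylinder, r_cr = k_ins/h = 0.221/6.25 = 0.0354 m = 3.54 cm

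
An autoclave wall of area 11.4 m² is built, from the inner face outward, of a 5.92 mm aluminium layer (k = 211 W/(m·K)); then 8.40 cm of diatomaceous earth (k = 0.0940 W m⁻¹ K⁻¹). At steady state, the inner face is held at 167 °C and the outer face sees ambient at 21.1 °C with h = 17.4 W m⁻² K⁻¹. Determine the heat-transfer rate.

Series thermal resistances, inner to outer:
  R_aluminium = L/(kA) = 0.00592/(211·11.4) = 2.461×10^-6 K/W
  R_diatomaceous earth = L/(kA) = 0.0840/(0.0940·11.4) = 0.07839 K/W
  R_conv,out = 1/(hA) = 1/(17.4·11.4) = 0.005041 K/W
ΣR = 2.461×10^-6 + 0.07839 + 0.005041 = 0.08343 K/W
Q = ΔT/ΣR = (167 °C − 21.1 °C)/0.08343 = 1750 W

Q = 1750 W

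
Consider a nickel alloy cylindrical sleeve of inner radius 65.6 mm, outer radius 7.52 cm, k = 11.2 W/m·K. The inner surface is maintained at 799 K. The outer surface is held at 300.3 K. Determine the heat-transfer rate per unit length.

Q' = 257 kW/m

Q' = 2πk·ΔT/ln(r₂/r₁) = 2π × 11.2 × 498.7 / ln(0.0752/0.0656) = 2.57×10^5 W/m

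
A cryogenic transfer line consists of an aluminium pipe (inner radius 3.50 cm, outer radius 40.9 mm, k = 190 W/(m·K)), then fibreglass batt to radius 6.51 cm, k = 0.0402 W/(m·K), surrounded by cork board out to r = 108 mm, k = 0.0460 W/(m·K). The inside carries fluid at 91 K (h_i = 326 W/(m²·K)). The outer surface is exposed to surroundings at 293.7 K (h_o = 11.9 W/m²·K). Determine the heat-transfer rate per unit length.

Treat each layer as a resistance in series:
  R'_conv,in = 1/(2πr h) = 1/(2π·0.0350·326) = 0.01395 m·K/W
  R'_aluminium = ln(0.0409/0.0350)/(2πk) = 0.1558/(2π·190) = 1.305×10^-4 m·K/W
  R'_fibreglass batt = ln(0.0651/0.0409)/(2πk) = 0.4648/(2π·0.0402) = 1.840 m·K/W
  R'_cork board = ln(0.108/0.0651)/(2πk) = 0.5062/(2π·0.0460) = 1.751 m·K/W
  R'_conv,out = 1/(2πr h) = 1/(2π·0.108·11.9) = 0.1238 m·K/W
ΣR = 0.01395 + 1.305×10^-4 + 1.840 + 1.751 + 0.1238 = 3.729 m·K/W
Q' = ΔT/ΣR = (91 K − 293.7 K)/3.729 = -54.4 W/m
(Negative Q' ⇒ heat flows inward; heat gain = 54.4 W/m.)

Q' = 54.4 W/m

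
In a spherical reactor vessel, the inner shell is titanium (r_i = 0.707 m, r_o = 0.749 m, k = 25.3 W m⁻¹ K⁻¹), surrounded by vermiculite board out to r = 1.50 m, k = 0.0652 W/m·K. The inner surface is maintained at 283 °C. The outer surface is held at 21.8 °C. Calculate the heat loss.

Series thermal resistances, inner to outer:
  R_titanium = (1/0.707 − 1/0.749)/(4πk) = 0.07931/(4π·25.3) = 2.495×10^-4 K/W
  R_vermiculite board = (1/0.749 − 1/1.50)/(4πk) = 0.6684/(4π·0.0652) = 0.8158 K/W
ΣR = 2.495×10^-4 + 0.8158 = 0.8160 K/W
Q = ΔT/ΣR = (283 °C − 21.8 °C)/0.8160 = 320 W

Q = 320 W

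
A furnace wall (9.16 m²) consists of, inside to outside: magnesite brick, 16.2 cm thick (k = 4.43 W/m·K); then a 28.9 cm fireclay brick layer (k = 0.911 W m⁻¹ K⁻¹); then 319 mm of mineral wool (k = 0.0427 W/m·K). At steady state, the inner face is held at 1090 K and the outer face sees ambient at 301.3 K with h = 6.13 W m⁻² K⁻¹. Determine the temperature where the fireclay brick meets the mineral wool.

Resistance network (inner→outer):
  R_magnesite brick = L/(kA) = 0.162/(4.43·9.16) = 0.003992 K/W
  R_fireclay brick = L/(kA) = 0.289/(0.911·9.16) = 0.03463 K/W
  R_mineral wool = L/(kA) = 0.319/(0.0427·9.16) = 0.8156 K/W
  R_conv,out = 1/(hA) = 1/(6.13·9.16) = 0.01781 K/W
ΣR = 0.003992 + 0.03463 + 0.8156 + 0.01781 = 0.8720 K/W
Q = ΔT/ΣR = (1090 K − 301.3 K)/0.8720 = 904.5 W
From the inner boundary to the fireclay brick/mineral wool interface, ΣR_partial = 0.03862 K/W.
T_interface = T_in − Q·ΣR_partial = 1090 K − (904.5)(0.03862) = 1055 K

T = 1055 K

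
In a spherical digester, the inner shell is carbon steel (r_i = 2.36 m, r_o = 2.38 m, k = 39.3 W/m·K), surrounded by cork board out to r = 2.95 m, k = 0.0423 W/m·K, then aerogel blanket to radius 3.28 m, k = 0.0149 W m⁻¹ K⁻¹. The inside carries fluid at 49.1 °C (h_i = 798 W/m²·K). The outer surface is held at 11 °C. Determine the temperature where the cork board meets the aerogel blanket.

Treat each layer as a resistance in series:
  R_conv,in = 1/(4πr²h) = 1/(4π·2.36²·798) = 1.790×10^-5 K/W
  R_carbon steel = (1/2.36 − 1/2.38)/(4πk) = 0.003561/(4π·39.3) = 7.210×10^-6 K/W
  R_cork board = (1/2.38 − 1/2.95)/(4πk) = 0.08119/(4π·0.0423) = 0.1527 K/W
  R_aerogel blanket = (1/2.95 − 1/3.28)/(4πk) = 0.03411/(4π·0.0149) = 0.1821 K/W
ΣR = 1.790×10^-5 + 7.210×10^-6 + 0.1527 + 0.1821 = 0.3348 K/W
Q = ΔT/ΣR = (49.1 °C − 11 °C)/0.3348 = 113.8 W
From the inner boundary to the cork board/aerogel blanket interface, ΣR_partial = 0.1527 K/W.
T_interface = T_in − Q·ΣR_partial = 49.1 °C − (113.8)(0.1527) = 31.7 °C

T = 31.7 °C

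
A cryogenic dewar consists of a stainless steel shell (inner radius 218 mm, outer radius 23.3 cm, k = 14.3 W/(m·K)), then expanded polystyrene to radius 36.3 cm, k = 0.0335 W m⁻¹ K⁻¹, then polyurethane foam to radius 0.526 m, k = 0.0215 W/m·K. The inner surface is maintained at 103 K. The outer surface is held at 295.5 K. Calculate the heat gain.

Q = 28.3 W

Series thermal resistances, inner to outer:
  R_stainless steel = (1/0.218 − 1/0.233)/(4πk) = 0.2953/(4π·14.3) = 0.001643 K/W
  R_expanded polystyrene = (1/0.233 − 1/0.363)/(4πk) = 1.537/(4π·0.0335) = 3.651 K/W
  R_polyurethane foam = (1/0.363 − 1/0.526)/(4πk) = 0.8537/(4π·0.0215) = 3.160 K/W
ΣR = 0.001643 + 3.651 + 3.160 = 6.813 K/W
Q = ΔT/ΣR = (103 K − 295.5 K)/6.813 = -28.3 W
(Negative Q ⇒ heat flows inward; heat gain = 28.3 W.)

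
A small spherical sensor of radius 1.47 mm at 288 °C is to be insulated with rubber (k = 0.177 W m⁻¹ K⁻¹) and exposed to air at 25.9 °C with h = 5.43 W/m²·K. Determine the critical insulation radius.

r_cr = 6.52 cm

For a sphere, r_cr = 2k_ins/h = 2·0.177/5.43 = 0.0652 m = 6.52 cm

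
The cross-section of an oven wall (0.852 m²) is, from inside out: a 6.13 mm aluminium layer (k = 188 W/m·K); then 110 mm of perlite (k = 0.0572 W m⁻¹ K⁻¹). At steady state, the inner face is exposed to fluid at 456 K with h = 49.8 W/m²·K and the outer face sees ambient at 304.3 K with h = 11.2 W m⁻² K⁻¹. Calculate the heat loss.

Resistance network (inner→outer):
  R_conv,in = 1/(hA) = 1/(49.8·0.852) = 0.02357 K/W
  R_aluminium = L/(kA) = 0.00613/(188·0.852) = 3.827×10^-5 K/W
  R_perlite = L/(kA) = 0.110/(0.0572·0.852) = 2.257 K/W
  R_conv,out = 1/(hA) = 1/(11.2·0.852) = 0.1048 K/W
ΣR = 0.02357 + 3.827×10^-5 + 2.257 + 0.1048 = 2.385 K/W
Q = ΔT/ΣR = (456 K − 304.3 K)/2.385 = 63.6 W

Q = 63.6 W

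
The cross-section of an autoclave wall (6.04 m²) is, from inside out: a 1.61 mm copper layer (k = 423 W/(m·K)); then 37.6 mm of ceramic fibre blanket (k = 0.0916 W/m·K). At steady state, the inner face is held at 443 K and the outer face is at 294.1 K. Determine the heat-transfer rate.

Treat each layer as a resistance in series:
  R_copper = L/(kA) = 0.00161/(423·6.04) = 6.302×10^-7 K/W
  R_ceramic fibre blanket = L/(kA) = 0.0376/(0.0916·6.04) = 0.06796 K/W
ΣR = 6.302×10^-7 + 0.06796 = 0.06796 K/W
Q = ΔT/ΣR = (443 K − 294.1 K)/0.06796 = 2190 W

Q = 2.19 kW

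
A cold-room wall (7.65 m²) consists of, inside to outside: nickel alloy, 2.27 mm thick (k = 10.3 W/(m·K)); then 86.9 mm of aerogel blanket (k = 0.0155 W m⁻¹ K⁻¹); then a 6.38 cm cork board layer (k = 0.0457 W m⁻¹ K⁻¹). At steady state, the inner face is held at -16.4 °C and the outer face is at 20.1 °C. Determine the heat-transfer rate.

Series thermal resistances, inner to outer:
  R_nickel alloy = L/(kA) = 0.00227/(10.3·7.65) = 2.881×10^-5 K/W
  R_aerogel blanket = L/(kA) = 0.0869/(0.0155·7.65) = 0.7329 K/W
  R_cork board = L/(kA) = 0.0638/(0.0457·7.65) = 0.1825 K/W
ΣR = 2.881×10^-5 + 0.7329 + 0.1825 = 0.9154 K/W
Q = ΔT/ΣR = (-16.4 °C − 20.1 °C)/0.9154 = -39.9 W
(Negative Q ⇒ heat flows inward; heat gain = 39.9 W.)

Q = 39.9 W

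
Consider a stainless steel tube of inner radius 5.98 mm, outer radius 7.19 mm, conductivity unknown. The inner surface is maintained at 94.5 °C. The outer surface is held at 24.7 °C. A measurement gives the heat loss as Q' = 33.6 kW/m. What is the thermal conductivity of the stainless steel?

k = 14.1 W/m·K

ΣR = ΔT/Q' = |94.5 − 24.7|/33600 = 0.002077 m·K/W
ln(r₂/r₁)/(2πk) = 0.002077 ⇒ k = 0.1843/(2π·0.002077) = 14.1 W/m·K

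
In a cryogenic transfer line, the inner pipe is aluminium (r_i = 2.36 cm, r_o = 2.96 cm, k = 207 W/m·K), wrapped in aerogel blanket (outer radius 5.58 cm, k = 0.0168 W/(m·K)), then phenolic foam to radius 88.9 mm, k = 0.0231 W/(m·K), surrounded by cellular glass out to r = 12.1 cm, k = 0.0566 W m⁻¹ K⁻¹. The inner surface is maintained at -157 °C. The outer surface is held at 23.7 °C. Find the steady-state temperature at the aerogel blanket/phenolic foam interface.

Resistance network (inner→outer):
  R'_aluminium = ln(0.0296/0.0236)/(2πk) = 0.2265/(2π·207) = 1.742×10^-4 m·K/W
  R'_aerogel blanket = ln(0.0558/0.0296)/(2πk) = 0.6340/(2π·0.0168) = 6.006 m·K/W
  R'_phenolic foam = ln(0.0889/0.0558)/(2πk) = 0.4657/(2π·0.0231) = 3.209 m·K/W
  R'_cellular glass = ln(0.121/0.0889)/(2πk) = 0.3083/(2π·0.0566) = 0.8669 m·K/W
ΣR = 1.742×10^-4 + 6.006 + 3.209 + 0.8669 = 10.08 m·K/W
Q' = ΔT/ΣR = (-157 °C − 23.7 °C)/10.08 = -17.93 W/m
From the inner boundary to the aerogel blanket/phenolic foam interface, ΣR_partial = 6.006 m·K/W.
T_interface = T_in − Q'·ΣR_partial = -157 °C − (-17.93)(6.006) = -49.3 °C

T = -49.3 °C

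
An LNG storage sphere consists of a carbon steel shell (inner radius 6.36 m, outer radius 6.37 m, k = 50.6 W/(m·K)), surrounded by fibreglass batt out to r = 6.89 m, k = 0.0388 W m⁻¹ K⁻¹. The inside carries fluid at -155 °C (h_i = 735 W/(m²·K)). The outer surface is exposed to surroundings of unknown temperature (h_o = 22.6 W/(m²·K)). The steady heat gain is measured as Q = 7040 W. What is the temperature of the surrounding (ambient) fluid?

T_out = 16.6 °C

Series resistances:
  R_conv,in = 1/(4πr²h) = 1/(4π·6.36²·735) = 2.677×10^-6 K/W
  R_carbon steel = (1/6.36 − 1/6.37)/(4πk) = 2.468×10^-4/(4π·50.6) = 3.882×10^-7 K/W
  R_fibreglass batt = (1/6.37 − 1/6.89)/(4πk) = 0.01185/(4π·0.0388) = 0.02430 K/W
  R_conv,out = 1/(4πr²h) = 1/(4π·6.89²·22.6) = 7.417×10^-5 K/W
ΣR = 0.02438 K/W
ΔT = Q·ΣR = 7040 × 0.02438 = 171.6 K
Heat flows inward, so T_out = T_in + ΔT = -155 + 171.6 = 16.6 °C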